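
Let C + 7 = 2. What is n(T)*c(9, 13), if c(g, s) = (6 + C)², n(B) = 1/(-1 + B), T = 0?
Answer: -1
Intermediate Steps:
C = -5 (C = -7 + 2 = -5)
c(g, s) = 1 (c(g, s) = (6 - 5)² = 1² = 1)
n(T)*c(9, 13) = 1/(-1 + 0) = 1/(-1) = -1*1 = -1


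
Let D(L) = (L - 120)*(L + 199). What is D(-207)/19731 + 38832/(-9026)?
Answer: -123763696/29682001 ≈ -4.1697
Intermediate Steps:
D(L) = (-120 + L)*(199 + L)
D(-207)/19731 + 38832/(-9026) = (-23880 + (-207)**2 + 79*(-207))/19731 + 38832/(-9026) = (-23880 + 42849 - 16353)*(1/19731) + 38832*(-1/9026) = 2616*(1/19731) - 19416/4513 = 872/6577 - 19416/4513 = -123763696/29682001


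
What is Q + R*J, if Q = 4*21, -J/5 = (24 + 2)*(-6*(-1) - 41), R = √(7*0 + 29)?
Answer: 84 + 4550*√29 ≈ 24587.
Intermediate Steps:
R = √29 (R = √(0 + 29) = √29 ≈ 5.3852)
J = 4550 (J = -5*(24 + 2)*(-6*(-1) - 41) = -130*(6 - 41) = -130*(-35) = -5*(-910) = 4550)
Q = 84
Q + R*J = 84 + √29*4550 = 84 + 4550*√29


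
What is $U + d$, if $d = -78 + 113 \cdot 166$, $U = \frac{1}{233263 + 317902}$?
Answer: $\frac{10295762201}{551165} \approx 18680.0$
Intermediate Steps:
$U = \frac{1}{551165} \approx 1.8143 \cdot 10^{-6}$
$d = 18680$ ($d = -78 + 18758 = 18680$)
$U + d = \frac{1}{551165} + 18680 = \frac{10295762201}{551165}$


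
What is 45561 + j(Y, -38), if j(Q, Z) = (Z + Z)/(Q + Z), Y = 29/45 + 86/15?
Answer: 64836723/1423 ≈ 45563.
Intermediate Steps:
Y = 287/45 (Y = 29*(1/45) + 86*(1/15) = 29/45 + 86/15 = 287/45 ≈ 6.3778)
j(Q, Z) = 2*Z/(Q + Z) (j(Q, Z) = (2*Z)/(Q + Z) = 2*Z/(Q + Z))
45561 + j(Y, -38) = 45561 + 2*(-38)/(287/45 - 38) = 45561 + 2*(-38)/(-1423/45) = 45561 + 2*(-38)*(-45/1423) = 45561 + 3420/1423 = 64836723/1423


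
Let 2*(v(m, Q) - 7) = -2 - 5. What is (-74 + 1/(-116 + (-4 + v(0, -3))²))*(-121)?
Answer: 4146186/463 ≈ 8955.0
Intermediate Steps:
v(m, Q) = 7/2 (v(m, Q) = 7 + (-2 - 5)/2 = 7 + (½)*(-7) = 7 - 7/2 = 7/2)
(-74 + 1/(-116 + (-4 + v(0, -3))²))*(-121) = (-74 + 1/(-116 + (-4 + 7/2)²))*(-121) = (-74 + 1/(-116 + (-½)²))*(-121) = (-74 + 1/(-116 + ¼))*(-121) = (-74 + 1/(-463/4))*(-121) = (-74 - 4/463)*(-121) = -34266/463*(-121) = 4146186/463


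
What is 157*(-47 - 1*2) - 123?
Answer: -7816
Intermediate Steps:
157*(-47 - 1*2) - 123 = 157*(-47 - 2) - 123 = 157*(-49) - 123 = -7693 - 123 = -7816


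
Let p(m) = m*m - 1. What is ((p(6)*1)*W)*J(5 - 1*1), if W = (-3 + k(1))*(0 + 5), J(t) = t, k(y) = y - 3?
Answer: -3500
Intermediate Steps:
k(y) = -3 + y
W = -25 (W = (-3 + (-3 + 1))*(0 + 5) = (-3 - 2)*5 = -5*5 = -25)
p(m) = -1 + m**2 (p(m) = m**2 - 1 = -1 + m**2)
((p(6)*1)*W)*J(5 - 1*1) = (((-1 + 6**2)*1)*(-25))*(5 - 1*1) = (((-1 + 36)*1)*(-25))*(5 - 1) = ((35*1)*(-25))*4 = (35*(-25))*4 = -875*4 = -3500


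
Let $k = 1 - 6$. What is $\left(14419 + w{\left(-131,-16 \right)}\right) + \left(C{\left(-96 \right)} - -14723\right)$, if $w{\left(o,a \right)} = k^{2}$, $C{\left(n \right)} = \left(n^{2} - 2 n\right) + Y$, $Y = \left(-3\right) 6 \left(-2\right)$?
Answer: $38611$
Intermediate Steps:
$Y = 36$ ($Y = \left(-18\right) \left(-2\right) = 36$)
$k = -5$ ($k = 1 - 6 = -5$)
$C{\left(n \right)} = 36 + n^{2} - 2 n$ ($C{\left(n \right)} = \left(n^{2} - 2 n\right) + 36 = 36 + n^{2} - 2 n$)
$w{\left(o,a \right)} = 25$ ($w{\left(o,a \right)} = \left(-5\right)^{2} = 25$)
$\left(14419 + w{\left(-131,-16 \right)}\right) + \left(C{\left(-96 \right)} - -14723\right) = \left(14419 + 25\right) + \left(\left(36 + \left(-96\right)^{2} - -192\right) - -14723\right) = 14444 + \left(\left(36 + 9216 + 192\right) + 14723\right) = 14444 + \left(9444 + 14723\right) = 14444 + 24167 = 38611$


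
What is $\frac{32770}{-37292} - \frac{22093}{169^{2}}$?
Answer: $- \frac{879918063}{532548406} \approx -1.6523$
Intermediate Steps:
$\frac{32770}{-37292} - \frac{22093}{169^{2}} = 32770 \left(- \frac{1}{37292}\right) - \frac{22093}{28561} = - \frac{16385}{18646} - \frac{22093}{28561} = - \frac{879918063}{532548406}$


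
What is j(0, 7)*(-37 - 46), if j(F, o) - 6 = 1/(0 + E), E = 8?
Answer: -4067/8 ≈ -508.38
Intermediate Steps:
j(F, o) = 49/8 (j(F, o) = 6 + 1/(0 + 8) = 6 + 1/8 = 6 + ⅛ = 49/8)
j(0, 7)*(-37 - 46) = 49*(-37 - 46)/8 = (49/8)*(-83) = -4067/8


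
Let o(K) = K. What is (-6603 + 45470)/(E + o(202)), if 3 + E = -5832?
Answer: -38867/5633 ≈ -6.8999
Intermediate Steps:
E = -5835 (E = -3 - 5832 = -5835)
(-6603 + 45470)/(E + o(202)) = (-6603 + 45470)/(-5835 + 202) = 38867/(-5633) = 38867*(-1/5633) = -38867/5633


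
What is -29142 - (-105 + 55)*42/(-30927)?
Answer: -300425578/10309 ≈ -29142.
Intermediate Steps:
-29142 - (-105 + 55)*42/(-30927) = -29142 - (-50*42)*(-1)/30927 = -29142 - (-2100)*(-1)/30927 = -29142 - 1*700/10309 = -29142 - 700/10309 = -300425578/10309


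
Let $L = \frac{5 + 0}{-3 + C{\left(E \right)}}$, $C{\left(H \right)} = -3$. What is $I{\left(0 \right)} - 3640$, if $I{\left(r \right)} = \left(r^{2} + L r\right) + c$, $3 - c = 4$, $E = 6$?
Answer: $-3641$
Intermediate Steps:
$c = -1$ ($c = 3 - 4 = -1$)
$L = - \frac{5}{6}$ ($L = \frac{5 + 0}{-3 - 3} = \frac{5}{-6} = 5 \left(- \frac{1}{6}\right) = - \frac{5}{6} \approx -0.83333$)
$I{\left(r \right)} = -1 + r^{2} - \frac{5 r}{6}$ ($I{\left(r \right)} = \left(r^{2} - \frac{5 r}{6}\right) - 1 = -1 + r^{2} - \frac{5 r}{6}$)
$I{\left(0 \right)} - 3640 = \left(-1 + 0^{2} - 0\right) - 3640 = \left(-1 + 0 + 0\right) - 3640 = -1 - 3640 = -3641$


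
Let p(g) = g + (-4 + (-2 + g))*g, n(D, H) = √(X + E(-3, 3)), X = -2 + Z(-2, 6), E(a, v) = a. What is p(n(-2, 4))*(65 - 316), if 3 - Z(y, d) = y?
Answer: 0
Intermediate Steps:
Z(y, d) = 3 - y
X = 3 (X = -2 + (3 - 1*(-2)) = -2 + (3 + 2) = -2 + 5 = 3)
n(D, H) = 0 (n(D, H) = √(3 - 3) = √0 = 0)
p(g) = g + g*(-6 + g) (p(g) = g + (-6 + g)*g = g + g*(-6 + g))
p(n(-2, 4))*(65 - 316) = (0*(-5 + 0))*(65 - 316) = (0*(-5))*(-251) = 0*(-251) = 0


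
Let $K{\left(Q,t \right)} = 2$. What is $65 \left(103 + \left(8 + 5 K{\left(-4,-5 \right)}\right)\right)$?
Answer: $7865$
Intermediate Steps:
$65 \left(103 + \left(8 + 5 K{\left(-4,-5 \right)}\right)\right) = 65 \left(103 + \left(8 + 5 \cdot 2\right)\right) = 65 \left(103 + \left(8 + 10\right)\right) = 65 \left(103 + 18\right) = 65 \cdot 121 = 7865$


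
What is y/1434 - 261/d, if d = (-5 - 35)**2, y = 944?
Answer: 568063/1147200 ≈ 0.49517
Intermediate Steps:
d = 1600 (d = (-40)**2 = 1600)
y/1434 - 261/d = 944/1434 - 261/1600 = 944*(1/1434) - 261*1/1600 = 472/717 - 261/1600 = 568063/1147200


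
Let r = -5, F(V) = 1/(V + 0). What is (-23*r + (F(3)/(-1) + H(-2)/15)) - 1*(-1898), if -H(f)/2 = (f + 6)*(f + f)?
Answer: 10074/5 ≈ 2014.8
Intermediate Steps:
F(V) = 1/V
H(f) = -4*f*(6 + f) (H(f) = -2*(f + 6)*(f + f) = -2*(6 + f)*2*f = -4*f*(6 + f))
(-23*r + (F(3)/(-1) + H(-2)/15)) - 1*(-1898) = (-23*(-5) + (1/(3*(-1)) - 4*(-2)*(6 - 2)/15)) - 1*(-1898) = (115 + ((1/3)*(-1) - 4*(-2)*4*(1/15))) + 1898 = (115 + (-1/3 + 32*(1/15))) + 1898 = (115 + (-1/3 + 32/15)) + 1898 = (115 + 9/5) + 1898 = 584/5 + 1898 = 10074/5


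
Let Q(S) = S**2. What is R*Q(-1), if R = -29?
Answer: -29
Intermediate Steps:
R*Q(-1) = -29*(-1)**2 = -29*1 = -29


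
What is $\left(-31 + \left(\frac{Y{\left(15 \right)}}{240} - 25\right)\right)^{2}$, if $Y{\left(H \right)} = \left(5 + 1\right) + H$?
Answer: $\frac{20007729}{6400} \approx 3126.2$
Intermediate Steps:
$Y{\left(H \right)} = 6 + H$
$\left(-31 + \left(\frac{Y{\left(15 \right)}}{240} - 25\right)\right)^{2} = \left(-31 - \left(25 - \frac{6 + 15}{240}\right)\right)^{2} = \left(-31 + \left(21 \cdot \frac{1}{240} - 25\right)\right)^{2} = \left(-31 + \left(\frac{7}{80} - 25\right)\right)^{2} = \left(-31 - \frac{1993}{80}\right)^{2} = \left(- \frac{4473}{80}\right)^{2} = \frac{20007729}{6400}$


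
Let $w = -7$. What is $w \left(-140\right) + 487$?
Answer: $1467$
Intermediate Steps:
$w \left(-140\right) + 487 = \left(-7\right) \left(-140\right) + 487 = 980 + 487 = 1467$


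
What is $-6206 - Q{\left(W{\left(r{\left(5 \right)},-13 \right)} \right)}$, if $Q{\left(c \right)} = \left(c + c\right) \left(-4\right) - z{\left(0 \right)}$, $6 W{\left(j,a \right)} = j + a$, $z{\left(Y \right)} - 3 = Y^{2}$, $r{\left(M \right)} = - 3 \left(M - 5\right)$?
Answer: $- \frac{18661}{3} \approx -6220.3$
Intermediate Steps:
$r{\left(M \right)} = 15 - 3 M$ ($r{\left(M \right)} = - 3 \left(-5 + M\right) = 15 - 3 M$)
$z{\left(Y \right)} = 3 + Y^{2}$
$W{\left(j,a \right)} = \frac{a}{6} + \frac{j}{6}$ ($W{\left(j,a \right)} = \frac{j + a}{6} = \frac{a + j}{6} = \frac{a}{6} + \frac{j}{6}$)
$Q{\left(c \right)} = -3 - 8 c$ ($Q{\left(c \right)} = \left(c + c\right) \left(-4\right) - \left(3 + 0^{2}\right) = 2 c \left(-4\right) - \left(3 + 0\right) = - 8 c - 3 = -3 - 8 c$)
$-6206 - Q{\left(W{\left(r{\left(5 \right)},-13 \right)} \right)} = -6206 - \left(-3 - 8 \left(\frac{1}{6} \left(-13\right) + \frac{15 - 15}{6}\right)\right) = -6206 - \left(-3 - 8 \left(- \frac{13}{6} + \frac{15 - 15}{6}\right)\right) = -6206 - \left(-3 - 8 \left(- \frac{13}{6} + \frac{1}{6} \cdot 0\right)\right) = -6206 - \left(-3 - 8 \left(- \frac{13}{6} + 0\right)\right) = -6206 - \left(-3 - - \frac{52}{3}\right) = -6206 - \left(-3 + \frac{52}{3}\right) = -6206 - \frac{43}{3} = - \frac{18661}{3}$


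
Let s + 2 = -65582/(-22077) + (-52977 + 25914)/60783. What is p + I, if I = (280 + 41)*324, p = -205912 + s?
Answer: -4143947918635/40663827 ≈ -1.0191e+5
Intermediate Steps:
s = 21363281/40663827 (s = -2 + (-65582/(-22077) + (-52977 + 25914)/60783) = -2 + (-65582*(-1/22077) - 27063*1/60783) = -2 + (5962/2007 - 9021/20261) = -2 + 102690935/40663827 = 21363281/40663827 ≈ 0.52536)
p = -8373148581943/40663827 (p = -205912 + 21363281/40663827 = -8373148581943/40663827 ≈ -2.0591e+5)
I = 104004 (I = 321*324 = 104004)
p + I = -8373148581943/40663827 + 104004 = -4143947918635/40663827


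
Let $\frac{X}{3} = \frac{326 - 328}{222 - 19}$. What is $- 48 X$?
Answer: $\frac{288}{203} \approx 1.4187$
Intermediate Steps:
$X = - \frac{6}{203}$ ($X = 3 \frac{326 - 328}{222 - 19} = 3 \left(- \frac{2}{203}\right) = - \frac{6}{203} \approx -0.029557$)
$- 48 X = \left(-48\right) \left(- \frac{6}{203}\right) = \frac{288}{203}$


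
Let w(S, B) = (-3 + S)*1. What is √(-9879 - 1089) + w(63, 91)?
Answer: 60 + 2*I*√2742 ≈ 60.0 + 104.73*I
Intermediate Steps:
w(S, B) = -3 + S
√(-9879 - 1089) + w(63, 91) = √(-9879 - 1089) + (-3 + 63) = √(-10968) + 60 = 2*I*√2742 + 60 = 60 + 2*I*√2742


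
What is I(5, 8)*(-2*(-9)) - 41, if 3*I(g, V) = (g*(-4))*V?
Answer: -1001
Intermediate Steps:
I(g, V) = -4*V*g/3 (I(g, V) = ((g*(-4))*V)/3 = ((-4*g)*V)/3 = (-4*V*g)/3 = -4*V*g/3)
I(5, 8)*(-2*(-9)) - 41 = (-4/3*8*5)*(-2*(-9)) - 41 = -160/3*18 - 41 = -960 - 41 = -1001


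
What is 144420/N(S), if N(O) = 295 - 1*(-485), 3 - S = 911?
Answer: 2407/13 ≈ 185.15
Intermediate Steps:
S = -908 (S = 3 - 1*911 = 3 - 911 = -908)
N(O) = 780 (N(O) = 295 + 485 = 780)
144420/N(S) = 144420/780 = 144420*(1/780) = 2407/13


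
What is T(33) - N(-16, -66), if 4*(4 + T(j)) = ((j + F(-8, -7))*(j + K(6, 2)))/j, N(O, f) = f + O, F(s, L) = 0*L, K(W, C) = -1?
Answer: 86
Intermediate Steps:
F(s, L) = 0
N(O, f) = O + f
T(j) = -17/4 + j/4 (T(j) = -4 + (((j + 0)*(j - 1))/j)/4 = -4 + ((j*(-1 + j))/j)/4 = -4 + (-1 + j)/4 = -4 + (-¼ + j/4) = -17/4 + j/4)
T(33) - N(-16, -66) = (-17/4 + (¼)*33) - (-16 - 66) = (-17/4 + 33/4) - 1*(-82) = 4 + 82 = 86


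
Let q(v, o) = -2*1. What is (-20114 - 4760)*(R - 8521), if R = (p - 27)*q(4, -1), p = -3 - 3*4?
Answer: 209861938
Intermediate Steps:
q(v, o) = -2
p = -15 (p = -3 - 12 = -15)
R = 84 (R = (-15 - 27)*(-2) = -42*(-2) = 84)
(-20114 - 4760)*(R - 8521) = (-20114 - 4760)*(84 - 8521) = -24874*(-8437) = 209861938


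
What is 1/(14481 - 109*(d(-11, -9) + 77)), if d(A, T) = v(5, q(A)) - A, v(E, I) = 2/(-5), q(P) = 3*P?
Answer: 5/24663 ≈ 0.00020273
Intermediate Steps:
v(E, I) = -2/5 (v(E, I) = 2*(-1/5) = -2/5)
d(A, T) = -2/5 - A
1/(14481 - 109*(d(-11, -9) + 77)) = 1/(14481 - 109*((-2/5 - 1*(-11)) + 77)) = 1/(14481 - 109*((-2/5 + 11) + 77)) = 1/(14481 - 109*(53/5 + 77)) = 1/(14481 - 109*438/5) = 1/(14481 - 47742/5) = 1/(24663/5) = 5/24663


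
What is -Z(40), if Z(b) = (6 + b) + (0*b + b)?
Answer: -86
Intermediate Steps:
Z(b) = 6 + 2*b (Z(b) = (6 + b) + (0 + b) = (6 + b) + b = 6 + 2*b)
-Z(40) = -(6 + 2*40) = -(6 + 80) = -1*86 = -86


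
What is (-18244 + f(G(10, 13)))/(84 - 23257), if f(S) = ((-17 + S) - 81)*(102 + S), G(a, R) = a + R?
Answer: 27619/23173 ≈ 1.1919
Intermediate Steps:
G(a, R) = R + a
f(S) = (-98 + S)*(102 + S)
(-18244 + f(G(10, 13)))/(84 - 23257) = (-18244 + (-9996 + (13 + 10)² + 4*(13 + 10)))/(84 - 23257) = (-18244 + (-9996 + 23² + 4*23))/(-23173) = (-18244 + (-9996 + 529 + 92))*(-1/23173) = (-18244 - 9375)*(-1/23173) = -27619*(-1/23173) = 27619/23173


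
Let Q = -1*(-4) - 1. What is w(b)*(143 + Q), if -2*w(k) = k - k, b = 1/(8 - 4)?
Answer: 0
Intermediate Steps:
b = ¼ (b = 1/4 = ¼ ≈ 0.25000)
w(k) = 0 (w(k) = -(k - k)/2 = -½*0 = 0)
Q = 3 (Q = 4 - 1 = 3)
w(b)*(143 + Q) = 0*(143 + 3) = 0*146 = 0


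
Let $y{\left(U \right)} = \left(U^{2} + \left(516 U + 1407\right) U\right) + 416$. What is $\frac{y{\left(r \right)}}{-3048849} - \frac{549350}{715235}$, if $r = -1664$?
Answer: $- \frac{22752739958270}{48458744767} \approx -469.53$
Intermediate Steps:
$y{\left(U \right)} = 416 + U^{2} + U \left(1407 + 516 U\right)$ ($y{\left(U \right)} = \left(U^{2} + \left(1407 + 516 U\right) U\right) + 416 = \left(U^{2} + U \left(1407 + 516 U\right)\right) + 416 = 416 + U^{2} + U \left(1407 + 516 U\right)$)
$\frac{y{\left(r \right)}}{-3048849} - \frac{549350}{715235} = \frac{416 + 517 \left(-1664\right)^{2} + 1407 \left(-1664\right)}{-3048849} - \frac{549350}{715235} = \left(416 + 517 \cdot 2768896 - 2341248\right) \left(- \frac{1}{3048849}\right) - \frac{109870}{143047} = \left(416 + 1431519232 - 2341248\right) \left(- \frac{1}{3048849}\right) - \frac{109870}{143047} = 1429178400 \left(- \frac{1}{3048849}\right) - \frac{109870}{143047} = - \frac{158797600}{338761} - \frac{109870}{143047} = - \frac{22752739958270}{48458744767}$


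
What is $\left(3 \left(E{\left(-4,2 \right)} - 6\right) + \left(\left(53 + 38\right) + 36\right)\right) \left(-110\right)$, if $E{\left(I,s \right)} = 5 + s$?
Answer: $-14300$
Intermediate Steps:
$\left(3 \left(E{\left(-4,2 \right)} - 6\right) + \left(\left(53 + 38\right) + 36\right)\right) \left(-110\right) = \left(3 \left(\left(5 + 2\right) - 6\right) + \left(\left(53 + 38\right) + 36\right)\right) \left(-110\right) = \left(3 \left(7 - 6\right) + \left(91 + 36\right)\right) \left(-110\right) = \left(3 \cdot 1 + 127\right) \left(-110\right) = \left(3 + 127\right) \left(-110\right) = 130 \left(-110\right) = -14300$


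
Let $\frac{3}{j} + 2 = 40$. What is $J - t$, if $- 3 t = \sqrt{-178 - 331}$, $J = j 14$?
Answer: $\frac{21}{19} + \frac{i \sqrt{509}}{3} \approx 1.1053 + 7.5203 i$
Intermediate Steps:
$j = \frac{3}{38}$ ($j = \frac{3}{-2 + 40} = \frac{3}{38} \approx 0.078947$)
$J = \frac{21}{19}$ ($J = \frac{3}{38} \cdot 14 = \frac{21}{19} \approx 1.1053$)
$t = - \frac{i \sqrt{509}}{3}$ ($t = - \frac{\sqrt{-178 - 331}}{3} = - \frac{\sqrt{-509}}{3} = - \frac{i \sqrt{509}}{3} \approx - 7.5203 i$)
$J - t = \frac{21}{19} - - \frac{i \sqrt{509}}{3} = \frac{21}{19} + \frac{i \sqrt{509}}{3}$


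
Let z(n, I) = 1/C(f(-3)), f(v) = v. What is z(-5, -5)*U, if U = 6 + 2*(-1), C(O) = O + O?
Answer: -⅔ ≈ -0.66667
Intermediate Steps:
C(O) = 2*O
z(n, I) = -⅙ (z(n, I) = 1/(2*(-3)) = 1/(-6) = -⅙)
U = 4 (U = 6 - 2 = 4)
z(-5, -5)*U = -⅙*4 = -⅔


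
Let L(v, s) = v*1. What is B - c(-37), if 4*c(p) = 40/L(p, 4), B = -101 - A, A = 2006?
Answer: -77949/37 ≈ -2106.7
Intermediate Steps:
B = -2107 (B = -101 - 1*2006 = -101 - 2006 = -2107)
L(v, s) = v
c(p) = 10/p (c(p) = (40/p)/4 = 10/p)
B - c(-37) = -2107 - 10/(-37) = -2107 - 10*(-1)/37 = -2107 - 1*(-10/37) = -2107 + 10/37 = -77949/37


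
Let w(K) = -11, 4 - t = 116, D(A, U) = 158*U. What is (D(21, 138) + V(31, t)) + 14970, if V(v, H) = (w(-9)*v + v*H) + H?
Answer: 32849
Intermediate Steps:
t = -112 (t = 4 - 1*116 = 4 - 116 = -112)
V(v, H) = H - 11*v + H*v (V(v, H) = (-11*v + v*H) + H = (-11*v + H*v) + H = H - 11*v + H*v)
(D(21, 138) + V(31, t)) + 14970 = (158*138 + (-112 - 11*31 - 112*31)) + 14970 = (21804 + (-112 - 341 - 3472)) + 14970 = (21804 - 3925) + 14970 = 17879 + 14970 = 32849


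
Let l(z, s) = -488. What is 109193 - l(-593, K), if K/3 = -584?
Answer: 109681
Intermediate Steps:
K = -1752 (K = 3*(-584) = -1752)
109193 - l(-593, K) = 109193 - 1*(-488) = 109193 + 488 = 109681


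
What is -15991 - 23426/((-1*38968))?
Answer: -311556931/19484 ≈ -15990.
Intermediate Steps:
-15991 - 23426/((-1*38968)) = -15991 - 23426/(-38968) = -15991 - 23426*(-1/38968) = -15991 + 11713/19484 = -311556931/19484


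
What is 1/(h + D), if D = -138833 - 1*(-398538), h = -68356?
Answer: 1/191349 ≈ 5.2261e-6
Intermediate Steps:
D = 259705 (D = -138833 + 398538 = 259705)
1/(h + D) = 1/(-68356 + 259705) = 1/191349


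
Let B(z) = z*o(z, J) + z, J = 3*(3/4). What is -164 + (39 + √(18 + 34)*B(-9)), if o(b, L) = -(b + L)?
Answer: -125 - 279*√13/2 ≈ -627.97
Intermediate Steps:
J = 9/4 (J = 3*(3*(¼)) = 3*(¾) = 9/4 ≈ 2.2500)
o(b, L) = -L - b (o(b, L) = -(L + b) = -L - b)
B(z) = z + z*(-9/4 - z) (B(z) = z*(-1*9/4 - z) + z = z*(-9/4 - z) + z = z + z*(-9/4 - z))
-164 + (39 + √(18 + 34)*B(-9)) = -164 + (39 + √(18 + 34)*(-¼*(-9)*(5 + 4*(-9)))) = -164 + (39 + √52*(-¼*(-9)*(5 - 36))) = -164 + (39 + (2*√13)*(-¼*(-9)*(-31))) = -164 + (39 + (2*√13)*(-279/4)) = -164 + (39 - 279*√13/2) = -125 - 279*√13/2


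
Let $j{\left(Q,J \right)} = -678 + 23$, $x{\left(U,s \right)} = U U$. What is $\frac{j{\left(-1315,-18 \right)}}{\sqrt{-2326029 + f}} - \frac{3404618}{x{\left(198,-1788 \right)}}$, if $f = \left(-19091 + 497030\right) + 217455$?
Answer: $- \frac{1702309}{19602} + \frac{131 i \sqrt{1630635}}{326127} \approx -86.844 + 0.51294 i$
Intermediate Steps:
$x{\left(U,s \right)} = U^{2}$
$j{\left(Q,J \right)} = -655$
$f = 695394$ ($f = 477939 + 217455 = 695394$)
$\frac{j{\left(-1315,-18 \right)}}{\sqrt{-2326029 + f}} - \frac{3404618}{x{\left(198,-1788 \right)}} = - \frac{655}{\sqrt{-2326029 + 695394}} - \frac{3404618}{198^{2}} = - \frac{655}{\sqrt{-1630635}} - \frac{3404618}{39204} = - \frac{655}{i \sqrt{1630635}} - \frac{1702309}{19602} = - 655 \left(- \frac{i \sqrt{1630635}}{1630635}\right) - \frac{1702309}{19602} = \frac{131 i \sqrt{1630635}}{326127} - \frac{1702309}{19602} = - \frac{1702309}{19602} + \frac{131 i \sqrt{1630635}}{326127}$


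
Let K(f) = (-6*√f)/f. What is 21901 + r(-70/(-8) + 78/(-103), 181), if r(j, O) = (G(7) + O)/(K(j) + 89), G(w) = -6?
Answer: 570988917396/26069021 + 2100*√339179/26069021 ≈ 21903.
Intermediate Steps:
K(f) = -6/√f
r(j, O) = (-6 + O)/(89 - 6/√j) (r(j, O) = (-6 + O)/(-6/√j + 89) = (-6 + O)/(89 - 6/√j))
21901 + r(-70/(-8) + 78/(-103), 181) = 21901 + √(-70/(-8) + 78/(-103))*(-6 + 181)/(-6 + 89*√(-70/(-8) + 78/(-103))) = 21901 + √(-70*(-⅛) + 78*(-1/103))*175/(-6 + 89*√(-70*(-⅛) + 78*(-1/103))) = 21901 + √(35/4 - 78/103)*175/(-6 + 89*√(35/4 - 78/103)) = 21901 + √(3293/412)*175/(-6 + 89*√(3293/412)) = 21901 + (√339179/206)*175/(-6 + 89*(√339179/206)) = 21901 + (√339179/206)*175/(-6 + 89*√339179/206) = 21901 + 175*√339179/(206*(-6 + 89*√339179/206))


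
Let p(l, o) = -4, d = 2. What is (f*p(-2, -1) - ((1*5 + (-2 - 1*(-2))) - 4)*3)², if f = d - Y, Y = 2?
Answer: 9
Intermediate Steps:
f = 0 (f = 2 - 1*2 = 2 - 2 = 0)
(f*p(-2, -1) - ((1*5 + (-2 - 1*(-2))) - 4)*3)² = (0*(-4) - ((1*5 + (-2 - 1*(-2))) - 4)*3)² = (0 - ((5 + (-2 + 2)) - 4)*3)² = (0 - ((5 + 0) - 4)*3)² = (0 - (5 - 4)*3)² = (0 - 1*1*3)² = (0 - 1*3)² = (0 - 3)² = (-3)² = 9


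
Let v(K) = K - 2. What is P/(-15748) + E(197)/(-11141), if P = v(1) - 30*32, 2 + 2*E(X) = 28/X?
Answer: 68131051/1114946716 ≈ 0.061107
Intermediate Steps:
v(K) = -2 + K
E(X) = -1 + 14/X (E(X) = -1 + (28/X)/2 = -1 + 14/X)
P = -961 (P = (-2 + 1) - 30*32 = -1 - 960 = -961)
P/(-15748) + E(197)/(-11141) = -961/(-15748) + ((14 - 1*197)/197)/(-11141) = -961*(-1/15748) + ((14 - 197)/197)*(-1/11141) = 31/508 + ((1/197)*(-183))*(-1/11141) = 31/508 - 183/197*(-1/11141) = 31/508 + 183/2194777 = 68131051/1114946716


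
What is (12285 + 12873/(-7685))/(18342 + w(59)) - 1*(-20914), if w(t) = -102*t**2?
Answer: 2254955049477/107820550 ≈ 20914.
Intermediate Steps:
(12285 + 12873/(-7685))/(18342 + w(59)) - 1*(-20914) = (12285 + 12873/(-7685))/(18342 - 102*59**2) - 1*(-20914) = (12285 + 12873*(-1/7685))/(18342 - 102*3481) + 20914 = (12285 - 12873/7685)/(18342 - 355062) + 20914 = (94397352/7685)/(-336720) + 20914 = (94397352/7685)*(-1/336720) + 20914 = -3933223/107820550 + 20914 = 2254955049477/107820550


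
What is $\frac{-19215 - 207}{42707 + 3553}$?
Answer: $- \frac{1079}{2570} \approx -0.41984$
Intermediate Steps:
$\frac{-19215 - 207}{42707 + 3553} = - \frac{19422}{46260} = \left(-19422\right) \frac{1}{46260} = - \frac{1079}{2570}$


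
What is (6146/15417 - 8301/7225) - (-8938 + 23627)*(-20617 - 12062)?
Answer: 53468587624035908/111387825 ≈ 4.8002e+8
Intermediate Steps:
(6146/15417 - 8301/7225) - (-8938 + 23627)*(-20617 - 12062) = (6146*(1/15417) - 8301*1/7225) - 14689*(-32679) = (6146/15417 - 8301/7225) - 1*(-480021831) = -83571667/111387825 + 480021831 = 53468587624035908/111387825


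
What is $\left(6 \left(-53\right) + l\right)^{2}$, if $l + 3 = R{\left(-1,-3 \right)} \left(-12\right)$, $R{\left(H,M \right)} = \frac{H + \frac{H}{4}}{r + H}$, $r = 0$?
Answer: $112896$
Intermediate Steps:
$R{\left(H,M \right)} = \frac{5}{4}$ ($R{\left(H,M \right)} = \frac{H + \frac{H}{4}}{0 + H} = \frac{H + H \frac{1}{4}}{H} = \frac{H + \frac{H}{4}}{H} = \frac{\frac{5}{4} H}{H} = \frac{5}{4}$)
$l = -18$ ($l = -3 + \frac{5}{4} \left(-12\right) = -3 - 15 = -18$)
$\left(6 \left(-53\right) + l\right)^{2} = \left(6 \left(-53\right) - 18\right)^{2} = \left(-318 - 18\right)^{2} = \left(-336\right)^{2} = 112896$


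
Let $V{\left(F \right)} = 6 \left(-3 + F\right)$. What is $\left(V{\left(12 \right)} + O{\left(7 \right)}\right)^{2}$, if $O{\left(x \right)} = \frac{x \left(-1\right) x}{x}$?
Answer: $2209$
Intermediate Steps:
$O{\left(x \right)} = - x$ ($O{\left(x \right)} = \frac{- x x}{x} = \frac{\left(-1\right) x^{2}}{x} = - x$)
$V{\left(F \right)} = -18 + 6 F$
$\left(V{\left(12 \right)} + O{\left(7 \right)}\right)^{2} = \left(\left(-18 + 6 \cdot 12\right) - 7\right)^{2} = \left(\left(-18 + 72\right) - 7\right)^{2} = \left(54 - 7\right)^{2} = 47^{2} = 2209$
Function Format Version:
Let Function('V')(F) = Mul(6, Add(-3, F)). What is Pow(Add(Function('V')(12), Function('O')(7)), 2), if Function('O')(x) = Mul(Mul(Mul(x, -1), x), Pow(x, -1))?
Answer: 2209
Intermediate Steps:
Function('O')(x) = Mul(-1, x) (Function('O')(x) = Mul(Mul(Mul(-1, x), x), Pow(x, -1)) = Mul(Mul(-1, Pow(x, 2)), Pow(x, -1)) = Mul(-1, x))
Function('V')(F) = Add(-18, Mul(6, F))
Pow(Add(Function('V')(12), Function('O')(7)), 2) = Pow(Add(Add(-18, Mul(6, 12)), Mul(-1, 7)), 2) = Pow(Add(Add(-18, 72), -7), 2) = Pow(Add(54, -7), 2) = Pow(47, 2) = 2209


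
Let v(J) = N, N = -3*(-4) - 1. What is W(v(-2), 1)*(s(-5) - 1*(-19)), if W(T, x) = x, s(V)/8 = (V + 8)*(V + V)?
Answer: -221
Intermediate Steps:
s(V) = 16*V*(8 + V) (s(V) = 8*((V + 8)*(V + V)) = 8*((8 + V)*(2*V)) = 8*(2*V*(8 + V)) = 16*V*(8 + V))
N = 11 (N = 12 - 1 = 11)
v(J) = 11
W(v(-2), 1)*(s(-5) - 1*(-19)) = 1*(16*(-5)*(8 - 5) - 1*(-19)) = 1*(16*(-5)*3 + 19) = 1*(-240 + 19) = 1*(-221) = -221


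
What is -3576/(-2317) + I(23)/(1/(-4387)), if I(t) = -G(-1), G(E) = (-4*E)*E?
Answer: -40655140/2317 ≈ -17546.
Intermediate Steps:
G(E) = -4*E²
I(t) = 4 (I(t) = -(-4)*(-1)² = -(-4) = -1*(-4) = 4)
-3576/(-2317) + I(23)/(1/(-4387)) = -3576/(-2317) + 4/(1/(-4387)) = -3576*(-1/2317) + 4/(-1/4387) = 3576/2317 + 4*(-4387) = 3576/2317 - 17548 = -40655140/2317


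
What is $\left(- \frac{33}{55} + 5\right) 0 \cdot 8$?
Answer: $0$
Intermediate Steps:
$\left(- \frac{33}{55} + 5\right) 0 \cdot 8 = \left(\left(-33\right) \frac{1}{55} + 5\right) 0 = \left(- \frac{3}{5} + 5\right) 0 = \frac{22}{5} \cdot 0 = 0$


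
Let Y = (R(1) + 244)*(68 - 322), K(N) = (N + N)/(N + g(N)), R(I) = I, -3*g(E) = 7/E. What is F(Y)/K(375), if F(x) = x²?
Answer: 32674291683544/16875 ≈ 1.9363e+9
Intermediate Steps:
g(E) = -7/(3*E)
K(N) = 2*N/(N - 7/(3*N)) (K(N) = (N + N)/(N - 7/(3*N)) = (2*N)/(N - 7/(3*N)) = 2*N/(N - 7/(3*N)))
Y = -62230 (Y = (1 + 244)*(68 - 322) = 245*(-254) = -62230)
F(Y)/K(375) = (-62230)²/((6*375²/(-7 + 3*375²))) = 3872572900/((6*140625/(-7 + 3*140625))) = 3872572900/((6*140625/(-7 + 421875))) = 3872572900/((6*140625/421868)) = 3872572900/((6*140625*(1/421868))) = 3872572900/(421875/210934) = 3872572900*(210934/421875) = 32674291683544/16875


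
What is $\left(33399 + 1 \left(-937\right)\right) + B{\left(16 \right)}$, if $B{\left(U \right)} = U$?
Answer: $32478$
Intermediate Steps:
$\left(33399 + 1 \left(-937\right)\right) + B{\left(16 \right)} = \left(33399 + 1 \left(-937\right)\right) + 16 = \left(33399 - 937\right) + 16 = 32462 + 16 = 32478$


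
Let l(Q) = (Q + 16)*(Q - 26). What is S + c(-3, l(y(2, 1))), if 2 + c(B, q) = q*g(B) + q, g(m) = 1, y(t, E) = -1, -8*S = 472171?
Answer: -478667/8 ≈ -59833.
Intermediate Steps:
S = -472171/8 (S = -⅛*472171 = -472171/8 ≈ -59021.)
l(Q) = (-26 + Q)*(16 + Q) (l(Q) = (16 + Q)*(-26 + Q) = (-26 + Q)*(16 + Q))
c(B, q) = -2 + 2*q (c(B, q) = -2 + (q*1 + q) = -2 + (q + q) = -2 + 2*q)
S + c(-3, l(y(2, 1))) = -472171/8 + (-2 + 2*(-416 + (-1)² - 10*(-1))) = -472171/8 + (-2 + 2*(-416 + 1 + 10)) = -472171/8 + (-2 + 2*(-405)) = -472171/8 + (-2 - 810) = -472171/8 - 812 = -478667/8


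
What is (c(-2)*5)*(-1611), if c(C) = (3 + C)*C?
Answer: 16110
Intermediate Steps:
c(C) = C*(3 + C)
(c(-2)*5)*(-1611) = (-2*(3 - 2)*5)*(-1611) = (-2*1*5)*(-1611) = -2*5*(-1611) = -10*(-1611) = 16110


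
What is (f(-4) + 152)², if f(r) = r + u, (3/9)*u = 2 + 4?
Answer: 27556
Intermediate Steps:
u = 18 (u = 3*(2 + 4) = 3*6 = 18)
f(r) = 18 + r (f(r) = r + 18 = 18 + r)
(f(-4) + 152)² = ((18 - 4) + 152)² = (14 + 152)² = 166² = 27556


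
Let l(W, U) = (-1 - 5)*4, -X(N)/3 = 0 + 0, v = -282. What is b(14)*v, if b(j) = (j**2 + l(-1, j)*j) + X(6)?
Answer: 39480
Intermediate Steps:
X(N) = 0 (X(N) = -3*(0 + 0) = -3*0 = 0)
l(W, U) = -24 (l(W, U) = -6*4 = -24)
b(j) = j**2 - 24*j (b(j) = (j**2 - 24*j) + 0 = j**2 - 24*j)
b(14)*v = (14*(-24 + 14))*(-282) = (14*(-10))*(-282) = -140*(-282) = 39480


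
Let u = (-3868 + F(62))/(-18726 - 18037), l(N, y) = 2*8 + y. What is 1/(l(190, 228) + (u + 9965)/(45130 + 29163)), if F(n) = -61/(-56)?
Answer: 152949079304/37340090791243 ≈ 0.0040961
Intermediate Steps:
F(n) = 61/56 (F(n) = -61*(-1/56) = 61/56)
l(N, y) = 16 + y
u = 216547/2058728 (u = (-3868 + 61/56)/(-18726 - 18037) = -216547/56/(-36763) = -216547/56*(-1/36763) = 216547/2058728 ≈ 0.10518)
1/(l(190, 228) + (u + 9965)/(45130 + 29163)) = 1/((16 + 228) + (216547/2058728 + 9965)/(45130 + 29163)) = 1/(244 + (20515441067/2058728)/74293) = 1/(244 + (20515441067/2058728)*(1/74293)) = 1/(244 + 20515441067/152949079304) = 1/(37340090791243/152949079304) = 152949079304/37340090791243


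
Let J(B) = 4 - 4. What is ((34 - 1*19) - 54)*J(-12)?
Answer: 0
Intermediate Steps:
J(B) = 0
((34 - 1*19) - 54)*J(-12) = ((34 - 1*19) - 54)*0 = ((34 - 19) - 54)*0 = (15 - 54)*0 = -39*0 = 0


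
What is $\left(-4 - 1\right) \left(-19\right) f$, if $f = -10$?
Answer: $-950$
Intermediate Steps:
$\left(-4 - 1\right) \left(-19\right) f = \left(-4 - 1\right) \left(-19\right) \left(-10\right) = \left(-5\right) \left(-19\right) \left(-10\right) = 95 \left(-10\right) = -950$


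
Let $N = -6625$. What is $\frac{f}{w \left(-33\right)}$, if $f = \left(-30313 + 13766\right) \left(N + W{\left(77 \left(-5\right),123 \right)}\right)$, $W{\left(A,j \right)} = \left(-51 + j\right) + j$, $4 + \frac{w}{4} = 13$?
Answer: $- \frac{53198605}{594} \approx -89560.0$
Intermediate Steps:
$w = 36$ ($w = -16 + 4 \cdot 13 = -16 + 52 = 36$)
$W{\left(A,j \right)} = -51 + 2 j$
$f = 106397210$ ($f = \left(-30313 + 13766\right) \left(-6625 + \left(-51 + 2 \cdot 123\right)\right) = - 16547 \left(-6625 + \left(-51 + 246\right)\right) = - 16547 \left(-6625 + 195\right) = \left(-16547\right) \left(-6430\right) = 106397210$)
$\frac{f}{w \left(-33\right)} = \frac{106397210}{36 \left(-33\right)} = \frac{106397210}{-1188} = 106397210 \left(- \frac{1}{1188}\right) = - \frac{53198605}{594}$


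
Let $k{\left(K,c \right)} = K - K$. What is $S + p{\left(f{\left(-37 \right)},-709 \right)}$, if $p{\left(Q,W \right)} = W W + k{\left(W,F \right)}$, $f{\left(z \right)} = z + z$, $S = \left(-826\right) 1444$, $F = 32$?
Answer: $-690063$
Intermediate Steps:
$k{\left(K,c \right)} = 0$
$S = -1192744$
$f{\left(z \right)} = 2 z$
$p{\left(Q,W \right)} = W^{2}$ ($p{\left(Q,W \right)} = W W + 0 = W^{2} + 0 = W^{2}$)
$S + p{\left(f{\left(-37 \right)},-709 \right)} = -1192744 + \left(-709\right)^{2} = -1192744 + 502681 = -690063$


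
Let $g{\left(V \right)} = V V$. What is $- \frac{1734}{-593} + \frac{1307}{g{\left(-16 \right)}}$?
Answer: $\frac{1218955}{151808} \approx 8.0296$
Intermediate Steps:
$g{\left(V \right)} = V^{2}$
$- \frac{1734}{-593} + \frac{1307}{g{\left(-16 \right)}} = - \frac{1734}{-593} + \frac{1307}{\left(-16\right)^{2}} = \left(-1734\right) \left(- \frac{1}{593}\right) + \frac{1307}{256} = \frac{1734}{593} + 1307 \cdot \frac{1}{256} = \frac{1734}{593} + \frac{1307}{256} = \frac{1218955}{151808}$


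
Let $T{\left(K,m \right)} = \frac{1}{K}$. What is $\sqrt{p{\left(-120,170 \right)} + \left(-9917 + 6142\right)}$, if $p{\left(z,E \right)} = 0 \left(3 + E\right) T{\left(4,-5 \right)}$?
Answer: $5 i \sqrt{151} \approx 61.441 i$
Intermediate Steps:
$p{\left(z,E \right)} = 0$ ($p{\left(z,E \right)} = \frac{0 \left(3 + E\right)}{4} = 0 \cdot \frac{1}{4} = 0$)
$\sqrt{p{\left(-120,170 \right)} + \left(-9917 + 6142\right)} = \sqrt{0 + \left(-9917 + 6142\right)} = \sqrt{0 - 3775} = \sqrt{-3775} = 5 i \sqrt{151}$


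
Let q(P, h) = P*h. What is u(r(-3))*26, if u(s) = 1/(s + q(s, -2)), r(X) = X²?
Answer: -26/9 ≈ -2.8889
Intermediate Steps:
u(s) = -1/s (u(s) = 1/(s + s*(-2)) = 1/(s - 2*s) = 1/(-s) = -1/s)
u(r(-3))*26 = -1/((-3)²)*26 = -1/9*26 = -1*⅑*26 = -⅑*26 = -26/9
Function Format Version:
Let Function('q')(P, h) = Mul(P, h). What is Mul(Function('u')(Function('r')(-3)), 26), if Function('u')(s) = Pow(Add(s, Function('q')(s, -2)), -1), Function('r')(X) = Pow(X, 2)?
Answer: Rational(-26, 9) ≈ -2.8889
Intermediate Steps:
Function('u')(s) = Mul(-1, Pow(s, -1)) (Function('u')(s) = Pow(Add(s, Mul(s, -2)), -1) = Pow(Add(s, Mul(-2, s)), -1) = Pow(Mul(-1, s), -1) = Mul(-1, Pow(s, -1)))
Mul(Function('u')(Function('r')(-3)), 26) = Mul(Mul(-1, Pow(Pow(-3, 2), -1)), 26) = Mul(Mul(-1, Pow(9, -1)), 26) = Mul(Mul(-1, Rational(1, 9)), 26) = Mul(Rational(-1, 9), 26) = Rational(-26, 9)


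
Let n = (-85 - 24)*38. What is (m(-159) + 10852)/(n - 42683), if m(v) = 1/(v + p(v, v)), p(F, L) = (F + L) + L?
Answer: -6901871/29780700 ≈ -0.23176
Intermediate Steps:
p(F, L) = F + 2*L
m(v) = 1/(4*v) (m(v) = 1/(v + (v + 2*v)) = 1/(v + 3*v) = 1/(4*v))
n = -4142 (n = -109*38 = -4142)
(m(-159) + 10852)/(n - 42683) = ((1/4)/(-159) + 10852)/(-4142 - 42683) = ((1/4)*(-1/159) + 10852)/(-46825) = (-1/636 + 10852)*(-1/46825) = (6901871/636)*(-1/46825) = -6901871/29780700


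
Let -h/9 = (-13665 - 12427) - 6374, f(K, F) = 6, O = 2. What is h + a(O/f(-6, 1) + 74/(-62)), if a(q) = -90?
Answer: 292104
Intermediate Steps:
h = 292194 (h = -9*((-13665 - 12427) - 6374) = -9*(-26092 - 6374) = -9*(-32466) = 292194)
h + a(O/f(-6, 1) + 74/(-62)) = 292194 - 90 = 292104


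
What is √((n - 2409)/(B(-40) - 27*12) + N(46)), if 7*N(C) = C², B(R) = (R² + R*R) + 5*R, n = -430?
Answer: √26424028869/9366 ≈ 17.356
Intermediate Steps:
B(R) = 2*R² + 5*R (B(R) = (R² + R²) + 5*R = 2*R² + 5*R)
N(C) = C²/7
√((n - 2409)/(B(-40) - 27*12) + N(46)) = √((-430 - 2409)/(-40*(5 + 2*(-40)) - 27*12) + (⅐)*46²) = √(-2839/(-40*(5 - 80) - 324) + (⅐)*2116) = √(-2839/(-40*(-75) - 324) + 2116/7) = √(-2839/(3000 - 324) + 2116/7) = √(-2839/2676 + 2116/7) = √(5642543/18732) = √26424028869/9366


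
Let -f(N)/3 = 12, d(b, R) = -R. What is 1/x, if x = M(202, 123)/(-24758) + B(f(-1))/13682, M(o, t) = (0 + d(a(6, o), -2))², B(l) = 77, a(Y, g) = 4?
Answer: 169369478/925819 ≈ 182.94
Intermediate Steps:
f(N) = -36 (f(N) = -3*12 = -36)
M(o, t) = 4 (M(o, t) = (0 - 1*(-2))² = (0 + 2)² = 2² = 4)
x = 925819/169369478 (x = 4/(-24758) + 77/13682 = 4*(-1/24758) + 77*(1/13682) = -2/12379 + 77/13682 = 925819/169369478 ≈ 0.0054663)
1/x = 1/(925819/169369478) = 169369478/925819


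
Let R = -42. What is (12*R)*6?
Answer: -3024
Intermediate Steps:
(12*R)*6 = (12*(-42))*6 = -504*6 = -3024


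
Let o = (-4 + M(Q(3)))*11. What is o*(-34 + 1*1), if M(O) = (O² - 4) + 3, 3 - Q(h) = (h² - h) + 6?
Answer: -27588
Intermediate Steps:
Q(h) = -3 + h - h² (Q(h) = 3 - ((h² - h) + 6) = 3 - (6 + h² - h) = 3 + (-6 + h - h²) = -3 + h - h²)
M(O) = -1 + O² (M(O) = (-4 + O²) + 3 = -1 + O²)
o = 836 (o = (-4 + (-1 + (-3 + 3 - 1*3²)²))*11 = (-4 + (-1 + (-3 + 3 - 1*9)²))*11 = (-4 + (-1 + (-3 + 3 - 9)²))*11 = (-4 + (-1 + (-9)²))*11 = (-4 + (-1 + 81))*11 = (-4 + 80)*11 = 76*11 = 836)
o*(-34 + 1*1) = 836*(-34 + 1*1) = 836*(-34 + 1) = 836*(-33) = -27588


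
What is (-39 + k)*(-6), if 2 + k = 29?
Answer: 72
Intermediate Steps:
k = 27 (k = -2 + 29 = 27)
(-39 + k)*(-6) = (-39 + 27)*(-6) = -12*(-6) = 72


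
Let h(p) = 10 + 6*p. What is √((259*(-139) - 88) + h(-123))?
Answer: I*√36817 ≈ 191.88*I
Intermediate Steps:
√((259*(-139) - 88) + h(-123)) = √((259*(-139) - 88) + (10 + 6*(-123))) = √((-36001 - 88) + (10 - 738)) = √(-36089 - 728) = √(-36817) = I*√36817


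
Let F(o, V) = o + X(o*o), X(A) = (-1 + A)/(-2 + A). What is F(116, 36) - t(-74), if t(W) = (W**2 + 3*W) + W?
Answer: -68117601/13454 ≈ -5063.0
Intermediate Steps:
X(A) = (-1 + A)/(-2 + A)
t(W) = W**2 + 4*W
F(o, V) = o + (-1 + o**2)/(-2 + o**2) (F(o, V) = o + (-1 + o*o)/(-2 + o*o) = o + (-1 + o**2)/(-2 + o**2))
F(116, 36) - t(-74) = (-1 + 116**2 + 116*(-2 + 116**2))/(-2 + 116**2) - (-74)*(4 - 74) = (-1 + 13456 + 116*(-2 + 13456))/(-2 + 13456) - (-74)*(-70) = (-1 + 13456 + 116*13454)/13454 - 1*5180 = (-1 + 13456 + 1560664)/13454 - 5180 = (1/13454)*1574119 - 5180 = 1574119/13454 - 5180 = -68117601/13454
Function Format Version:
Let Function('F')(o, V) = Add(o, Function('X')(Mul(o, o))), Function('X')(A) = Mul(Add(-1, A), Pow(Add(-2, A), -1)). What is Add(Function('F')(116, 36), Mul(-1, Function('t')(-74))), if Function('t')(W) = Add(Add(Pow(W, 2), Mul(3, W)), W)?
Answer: Rational(-68117601, 13454) ≈ -5063.0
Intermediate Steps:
Function('X')(A) = Mul(Pow(Add(-2, A), -1), Add(-1, A))
Function('t')(W) = Add(Pow(W, 2), Mul(4, W))
Function('F')(o, V) = Add(o, Mul(Pow(Add(-2, Pow(o, 2)), -1), Add(-1, Pow(o, 2)))) (Function('F')(o, V) = Add(o, Mul(Pow(Add(-2, Mul(o, o)), -1), Add(-1, Mul(o, o)))) = Add(o, Mul(Pow(Add(-2, Pow(o, 2)), -1), Add(-1, Pow(o, 2)))))
Add(Function('F')(116, 36), Mul(-1, Function('t')(-74))) = Add(Mul(Pow(Add(-2, Pow(116, 2)), -1), Add(-1, Pow(116, 2), Mul(116, Add(-2, Pow(116, 2))))), Mul(-1, Mul(-74, Add(4, -74)))) = Add(Mul(Pow(Add(-2, 13456), -1), Add(-1, 13456, Mul(116, Add(-2, 13456)))), Mul(-1, Mul(-74, -70))) = Add(Mul(Pow(13454, -1), Add(-1, 13456, Mul(116, 13454))), Mul(-1, 5180)) = Add(Mul(Rational(1, 13454), Add(-1, 13456, 1560664)), -5180) = Add(Mul(Rational(1, 13454), 1574119), -5180) = Add(Rational(1574119, 13454), -5180) = Rational(-68117601, 13454)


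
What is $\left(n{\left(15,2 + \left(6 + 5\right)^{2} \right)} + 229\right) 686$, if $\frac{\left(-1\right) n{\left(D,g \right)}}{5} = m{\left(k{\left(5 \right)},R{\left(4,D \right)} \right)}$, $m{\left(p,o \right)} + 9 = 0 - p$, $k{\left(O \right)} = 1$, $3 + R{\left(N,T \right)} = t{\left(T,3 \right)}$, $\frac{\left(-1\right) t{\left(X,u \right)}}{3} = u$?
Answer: $191394$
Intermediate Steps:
$t{\left(X,u \right)} = - 3 u$
$R{\left(N,T \right)} = -12$ ($R{\left(N,T \right)} = -3 - 9 = -12$)
$m{\left(p,o \right)} = -9 - p$ ($m{\left(p,o \right)} = -9 + \left(0 - p\right) = -9 - p$)
$n{\left(D,g \right)} = 50$ ($n{\left(D,g \right)} = - 5 \left(-9 - 1\right) = \left(-5\right) \left(-10\right) = 50$)
$\left(n{\left(15,2 + \left(6 + 5\right)^{2} \right)} + 229\right) 686 = \left(50 + 229\right) 686 = 279 \cdot 686 = 191394$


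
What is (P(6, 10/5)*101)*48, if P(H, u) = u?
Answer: 9696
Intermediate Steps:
(P(6, 10/5)*101)*48 = ((10/5)*101)*48 = ((10*(⅕))*101)*48 = (2*101)*48 = 202*48 = 9696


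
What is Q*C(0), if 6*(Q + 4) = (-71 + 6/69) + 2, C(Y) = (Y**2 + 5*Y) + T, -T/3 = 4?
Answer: 4274/23 ≈ 185.83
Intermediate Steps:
T = -12 (T = -3*4 = -12)
C(Y) = -12 + Y**2 + 5*Y (C(Y) = (Y**2 + 5*Y) - 12 = -12 + Y**2 + 5*Y)
Q = -2137/138 (Q = -4 + ((-71 + 6/69) + 2)/6 = -4 + ((-71 + 6*(1/69)) + 2)/6 = -4 + ((-71 + 2/23) + 2)/6 = -4 + (-1631/23 + 2)/6 = -4 + (1/6)*(-1585/23) = -4 - 1585/138 = -2137/138 ≈ -15.486)
Q*C(0) = -2137*(-12 + 0**2 + 5*0)/138 = -2137*(-12 + 0 + 0)/138 = -2137/138*(-12) = 4274/23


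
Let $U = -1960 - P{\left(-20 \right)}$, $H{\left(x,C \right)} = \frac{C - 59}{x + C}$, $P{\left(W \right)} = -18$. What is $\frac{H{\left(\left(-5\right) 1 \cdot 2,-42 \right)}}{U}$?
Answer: $- \frac{101}{100984} \approx -0.0010002$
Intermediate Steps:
$H{\left(x,C \right)} = \frac{-59 + C}{C + x}$
$U = -1942$ ($U = -1960 - -18 = -1960 + 18 = -1942$)
$\frac{H{\left(\left(-5\right) 1 \cdot 2,-42 \right)}}{U} = \frac{\frac{1}{-42 + \left(-5\right) 1 \cdot 2} \left(-59 - 42\right)}{-1942} = \frac{1}{-42 - 10} \left(-101\right) \left(- \frac{1}{1942}\right) = \frac{1}{-52} \left(-101\right) \left(- \frac{1}{1942}\right) = \left(- \frac{1}{52}\right) \left(-101\right) \left(- \frac{1}{1942}\right) = \frac{101}{52} \left(- \frac{1}{1942}\right) = - \frac{101}{100984}$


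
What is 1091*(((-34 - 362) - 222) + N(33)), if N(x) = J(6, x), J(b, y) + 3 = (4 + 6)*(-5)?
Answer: -732061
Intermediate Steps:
J(b, y) = -53 (J(b, y) = -3 + (4 + 6)*(-5) = -3 + 10*(-5) = -3 - 50 = -53)
N(x) = -53
1091*(((-34 - 362) - 222) + N(33)) = 1091*(((-34 - 362) - 222) - 53) = 1091*((-396 - 222) - 53) = 1091*(-618 - 53) = 1091*(-671) = -732061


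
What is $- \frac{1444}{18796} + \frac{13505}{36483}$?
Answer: $\frac{50289632}{171433617} \approx 0.29335$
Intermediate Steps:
$- \frac{1444}{18796} + \frac{13505}{36483} = \left(-1444\right) \frac{1}{18796} + 13505 \cdot \frac{1}{36483} = - \frac{361}{4699} + \frac{13505}{36483} = \frac{50289632}{171433617}$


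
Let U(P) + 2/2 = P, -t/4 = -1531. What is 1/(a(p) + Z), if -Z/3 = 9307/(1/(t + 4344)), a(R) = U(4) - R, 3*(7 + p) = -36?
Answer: -1/292277006 ≈ -3.4214e-9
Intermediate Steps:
t = 6124 (t = -4*(-1531) = 6124)
U(P) = -1 + P
p = -19 (p = -7 + (1/3)*(-36) = -7 - 12 = -19)
a(R) = 3 - R (a(R) = (-1 + 4) - R = 3 - R)
Z = -292277028 (Z = -27921/(1/(6124 + 4344)) = -27921/(1/10468) = -27921/1/10468 = -27921*10468 = -3*97425676 = -292277028)
1/(a(p) + Z) = 1/((3 - 1*(-19)) - 292277028) = 1/((3 + 19) - 292277028) = 1/(22 - 292277028) = 1/(-292277006) = -1/292277006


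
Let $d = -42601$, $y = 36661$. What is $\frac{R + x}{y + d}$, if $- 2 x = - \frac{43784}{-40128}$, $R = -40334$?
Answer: $\frac{404636161}{59590080} \approx 6.7903$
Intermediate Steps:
$x = - \frac{5473}{10032}$ ($x = - \frac{\left(-43784\right) \frac{1}{-40128}}{2} = - \frac{\left(-43784\right) \left(- \frac{1}{40128}\right)}{2} = \left(- \frac{1}{2}\right) \frac{5473}{5016} = - \frac{5473}{10032} \approx -0.54555$)
$\frac{R + x}{y + d} = \frac{-40334 - \frac{5473}{10032}}{36661 - 42601} = - \frac{404636161}{10032 \left(-5940\right)} = \left(- \frac{404636161}{10032}\right) \left(- \frac{1}{5940}\right) = \frac{404636161}{59590080}$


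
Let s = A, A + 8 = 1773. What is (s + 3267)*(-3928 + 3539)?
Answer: -1957448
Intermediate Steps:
A = 1765 (A = -8 + 1773 = 1765)
s = 1765
(s + 3267)*(-3928 + 3539) = (1765 + 3267)*(-3928 + 3539) = 5032*(-389) = -1957448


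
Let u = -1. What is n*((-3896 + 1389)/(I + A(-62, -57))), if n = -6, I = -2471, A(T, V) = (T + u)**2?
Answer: 7521/749 ≈ 10.041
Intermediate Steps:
A(T, V) = (-1 + T)**2 (A(T, V) = (T - 1)**2 = (-1 + T)**2)
n*((-3896 + 1389)/(I + A(-62, -57))) = -6*(-3896 + 1389)/(-2471 + (-1 - 62)**2) = -(-15042)/(-2471 + (-63)**2) = -(-15042)/(-2471 + 3969) = -(-15042)/1498 = -6*(-2507/1498) = 7521/749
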